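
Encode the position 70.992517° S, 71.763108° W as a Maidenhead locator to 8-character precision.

FB49ca81

Shift to the Maidenhead origin (180°W, 90°S): lon 108.23689, lat 19.00748.
Field (20°×10°, letters A–R): 108.23689/20 → 5 → F, 19.00748/10 → 1 → B; chars FB.
Square (2°×1°, digits 0–9): 8.23689/2 → 4, 9.00748/1 → 9; chars 49.
Subsquare (5′×2.5′, letters a–x): 0.23689/0.0833333 → 2 → c, 0.00748/0.0416667 → 0 → a; chars ca.
Extended square (30″×15″, digits 0–9): 0.07023/0.00833333 → 8, 0.00748/0.00416667 → 1; chars 81.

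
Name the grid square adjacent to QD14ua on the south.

Latitude subsquare a = 0; −1 → -1, wraps to 23 = x, carry into square.
Latitude square 4; −1 → 3.
The longitude characters are unchanged.

QD13ux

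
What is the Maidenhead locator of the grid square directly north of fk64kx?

FK65ka

Latitude subsquare x = 23; +1 → 24, wraps to 0 = a, carry into square.
Latitude square 4; +1 → 5.
The longitude characters are unchanged.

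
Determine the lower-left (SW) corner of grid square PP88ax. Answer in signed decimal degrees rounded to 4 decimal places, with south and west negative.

68.9583, 136.0000

Field P=15, P=15: +15·20° lon, +15·10° lat → SW at lon 120°, lat 60°.
Square 8, 8: +8·2° lon, +8·1° lat → SW at lon 136°, lat 68°.
Subsquare a=0, x=23: +0·0.0833333° lon, +23·0.0416667° lat → SW at lon 136°, lat 68.9583°.
latitude 68.9583, longitude 136.0000.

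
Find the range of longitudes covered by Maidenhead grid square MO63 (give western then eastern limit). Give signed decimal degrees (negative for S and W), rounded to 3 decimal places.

72.000, 74.000

Field M=12, O=14: +12·20° lon, +14·10° lat → SW at lon 60°, lat 50°.
Square 6, 3: +6·2° lon, +3·1° lat → SW at lon 72°, lat 53°.
Cell spans 2° lon × 1° lat.
west 72.000, east 74.000.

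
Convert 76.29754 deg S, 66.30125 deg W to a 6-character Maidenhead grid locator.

FB63uq

Shift to the Maidenhead origin (180°W, 90°S): lon 113.6988, lat 13.7025.
Field: lon ⌊113.6988/20⌋ = 5 → F; lat ⌊13.7025/10⌋ = 1 → B.
Square: lon ⌊13.6988/2⌋ = 6; lat ⌊3.7025/1⌋ = 3.
Subsquare: lon ⌊1.6988/0.0833333⌋ = 20 → u; lat ⌊0.7025/0.0416667⌋ = 16 → q.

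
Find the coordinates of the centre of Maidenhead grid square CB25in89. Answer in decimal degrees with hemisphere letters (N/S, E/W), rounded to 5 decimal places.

74.41875° S, 135.26250° W

Field C=2, B=1: +2·20° lon, +1·10° lat → SW at lon -140°, lat -80°.
Square 2, 5: +2·2° lon, +5·1° lat → SW at lon -136°, lat -75°.
Subsquare i=8, n=13: +8·0.0833333° lon, +13·0.0416667° lat → SW at lon -135.333°, lat -74.4583°.
Extended square 8, 9: +8·0.00833333° lon, +9·0.00416667° lat → SW at lon -135.267°, lat -74.4208°.
Cell spans 0.00833333° lon × 0.00416667° lat. Centre is SW corner plus half of each.
latitude 74.41875° S, longitude 135.26250° W.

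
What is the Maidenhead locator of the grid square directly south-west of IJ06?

Longitude square 0; −1 → -1, wraps to 9, carry into field.
Longitude field I = 8; −1 → 7 = H.
Latitude square 6; −1 → 5.

HJ95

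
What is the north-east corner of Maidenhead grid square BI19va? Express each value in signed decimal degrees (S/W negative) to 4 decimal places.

-0.9583, -156.1667

Field B=1, I=8: +1·20° lon, +8·10° lat → SW at lon -160°, lat -10°.
Square 1, 9: +1·2° lon, +9·1° lat → SW at lon -158°, lat -1°.
Subsquare v=21, a=0: +21·0.0833333° lon, +0·0.0416667° lat → SW at lon -156.25°, lat -1°.
Cell spans 0.0833333° lon × 0.0416667° lat. NE corner is SW corner plus one full cell.
latitude -0.9583, longitude -156.1667.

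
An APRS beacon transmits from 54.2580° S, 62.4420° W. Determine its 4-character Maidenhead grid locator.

FD85

Add 180° to longitude and 90° to latitude: 117.56, 35.74.
Field (20°×10°, letters A–R): 117.56/20 → 5 → F, 35.74/10 → 3 → D; chars FD.
Square (2°×1°, digits 0–9): 17.56/2 → 8, 5.74/1 → 5; chars 85.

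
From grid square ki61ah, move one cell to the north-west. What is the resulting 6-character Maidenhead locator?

Longitude subsquare a = 0; −1 → -1, wraps to 23 = x, carry into square.
Longitude square 6; −1 → 5.
Latitude subsquare h = 7; +1 → 8 = i.

KI51xi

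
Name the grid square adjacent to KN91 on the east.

LN01

Longitude square 9; +1 → 10, wraps to 0, carry into field.
Longitude field K = 10; +1 → 11 = L.
The latitude characters are unchanged.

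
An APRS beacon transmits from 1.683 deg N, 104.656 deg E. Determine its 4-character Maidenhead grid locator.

Offset from 180°W / 90°S: lon 284.66°, lat 91.68°.
Field: lon ⌊284.66/20⌋ = 14 → O; lat ⌊91.68/10⌋ = 9 → J.
Square: lon ⌊4.66/2⌋ = 2; lat ⌊1.68/1⌋ = 1.

OJ21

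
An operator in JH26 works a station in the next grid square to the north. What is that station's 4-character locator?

Latitude square 6; +1 → 7.
The longitude characters are unchanged.

JH27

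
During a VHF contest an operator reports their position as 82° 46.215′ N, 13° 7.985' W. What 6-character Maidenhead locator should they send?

IR32ks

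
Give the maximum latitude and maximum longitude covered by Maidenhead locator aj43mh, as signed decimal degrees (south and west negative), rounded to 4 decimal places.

3.3333, -170.9167

Field A=0, J=9: +0·20° lon, +9·10° lat → SW at lon -180°, lat 0°.
Square 4, 3: +4·2° lon, +3·1° lat → SW at lon -172°, lat 3°.
Subsquare m=12, h=7: +12·0.0833333° lon, +7·0.0416667° lat → SW at lon -171°, lat 3.29167°.
Cell spans 0.0833333° lon × 0.0416667° lat. NE corner is SW corner plus one full cell.
latitude 3.3333, longitude -170.9167.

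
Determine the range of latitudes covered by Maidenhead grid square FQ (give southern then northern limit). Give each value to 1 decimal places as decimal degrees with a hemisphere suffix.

Field F=5, Q=16: +5·20° lon, +16·10° lat → SW at lon -80°, lat 70°.
Cell spans 20° lon × 10° lat.
south 70.0° N, north 80.0° N.

70.0° N, 80.0° N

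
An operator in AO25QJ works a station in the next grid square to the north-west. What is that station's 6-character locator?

Longitude subsquare q = 16; −1 → 15 = p.
Latitude subsquare j = 9; +1 → 10 = k.

AO25pk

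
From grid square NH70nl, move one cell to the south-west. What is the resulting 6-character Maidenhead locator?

NH70mk

Longitude subsquare n = 13; −1 → 12 = m.
Latitude subsquare l = 11; −1 → 10 = k.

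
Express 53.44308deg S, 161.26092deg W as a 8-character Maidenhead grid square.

AD96in83

Offset from 180°W / 90°S: lon 18.73908°, lat 36.55692°.
Field: 18.73908/20 → 0 → A, 36.55692/10 → 3 → D; chars AD.
Square: 18.73908/2 → 9, 6.55692/1 → 6; chars 96.
Subsquare: 0.73908/0.0833333 → 8 → i, 0.55692/0.0416667 → 13 → n; chars in.
Extended square: 0.07241/0.00833333 → 8, 0.01525/0.00416667 → 3; chars 83.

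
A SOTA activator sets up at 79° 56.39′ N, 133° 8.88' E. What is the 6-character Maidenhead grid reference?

Shift to the Maidenhead origin (180°W, 90°S): lon 313.1480, lat 169.9398.
Field (20°×10°, letters A–R): lon ⌊313.1480/20⌋ = 15 → P; lat ⌊169.9398/10⌋ = 16 → Q.
Square (2°×1°, digits 0–9): lon ⌊13.1480/2⌋ = 6; lat ⌊9.9398/1⌋ = 9.
Subsquare (5′×2.5′, letters a–x): lon ⌊1.1480/0.0833333⌋ = 13 → n; lat ⌊0.9398/0.0416667⌋ = 22 → w.

PQ69nw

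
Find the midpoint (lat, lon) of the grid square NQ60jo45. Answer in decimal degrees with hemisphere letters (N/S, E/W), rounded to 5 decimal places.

70.60625° N, 92.78750° E

Field N=13, Q=16: +13·20° lon, +16·10° lat → SW at lon 80°, lat 70°.
Square 6, 0: +6·2° lon, +0·1° lat → SW at lon 92°, lat 70°.
Subsquare j=9, o=14: +9·0.0833333° lon, +14·0.0416667° lat → SW at lon 92.75°, lat 70.5833°.
Extended square 4, 5: +4·0.00833333° lon, +5·0.00416667° lat → SW at lon 92.7833°, lat 70.6042°.
Cell spans 0.00833333° lon × 0.00416667° lat. Centre is SW corner plus half of each.
latitude 70.60625° N, longitude 92.78750° E.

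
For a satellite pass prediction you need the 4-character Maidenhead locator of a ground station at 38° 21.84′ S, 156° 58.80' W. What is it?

Offset from 180°W / 90°S: lon 23.02°, lat 51.64°.
Field: 23.02/20 → 1 → B, 51.64/10 → 5 → F; chars BF.
Square: 3.02/2 → 1, 1.64/1 → 1; chars 11.

BF11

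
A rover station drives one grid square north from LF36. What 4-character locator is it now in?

LF37

Latitude square 6; +1 → 7.
The longitude characters are unchanged.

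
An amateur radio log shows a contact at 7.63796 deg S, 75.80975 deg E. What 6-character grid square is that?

MI72vi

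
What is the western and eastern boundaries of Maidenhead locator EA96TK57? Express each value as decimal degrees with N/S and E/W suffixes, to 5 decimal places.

Field E=4, A=0: +4·20° lon, +0·10° lat → SW at lon -100°, lat -90°.
Square 9, 6: +9·2° lon, +6·1° lat → SW at lon -82°, lat -84°.
Subsquare t=19, k=10: +19·0.0833333° lon, +10·0.0416667° lat → SW at lon -80.4167°, lat -83.5833°.
Extended square 5, 7: +5·0.00833333° lon, +7·0.00416667° lat → SW at lon -80.375°, lat -83.5542°.
Cell spans 0.00833333° lon × 0.00416667° lat.
west 80.37500° W, east 80.36667° W.

80.37500° W, 80.36667° W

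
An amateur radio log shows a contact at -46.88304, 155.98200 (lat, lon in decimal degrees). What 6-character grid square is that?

Offset from 180°W / 90°S: lon 335.9820°, lat 43.1170°.
Field: 335.9820/20 → 16 → Q, 43.1170/10 → 4 → E; chars QE.
Square: 15.9820/2 → 7, 3.1170/1 → 3; chars 73.
Subsquare: 1.9820/0.0833333 → 23 → x, 0.1170/0.0416667 → 2 → c; chars xc.

QE73xc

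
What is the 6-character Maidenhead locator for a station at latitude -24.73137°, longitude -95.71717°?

Offset from 180°W / 90°S: lon 84.2828°, lat 65.2686°.
Field: lon ⌊84.2828/20⌋ = 4 → E; lat ⌊65.2686/10⌋ = 6 → G.
Square: lon ⌊4.2828/2⌋ = 2; lat ⌊5.2686/1⌋ = 5.
Subsquare: lon ⌊0.2828/0.0833333⌋ = 3 → d; lat ⌊0.2686/0.0416667⌋ = 6 → g.

EG25dg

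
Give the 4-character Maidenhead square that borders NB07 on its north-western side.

Longitude square 0; −1 → -1, wraps to 9, carry into field.
Longitude field N = 13; −1 → 12 = M.
Latitude square 7; +1 → 8.

MB98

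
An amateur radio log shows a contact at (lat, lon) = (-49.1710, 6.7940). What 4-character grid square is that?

JE30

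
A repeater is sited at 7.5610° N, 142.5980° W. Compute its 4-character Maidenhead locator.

BJ87

Offset from 180°W / 90°S: lon 37.40°, lat 97.56°.
Field: 37.40/20 → 1 → B, 97.56/10 → 9 → J; chars BJ.
Square: 17.40/2 → 8, 7.56/1 → 7; chars 87.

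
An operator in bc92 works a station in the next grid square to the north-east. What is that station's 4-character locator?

CC03

Longitude square 9; +1 → 10, wraps to 0, carry into field.
Longitude field B = 1; +1 → 2 = C.
Latitude square 2; +1 → 3.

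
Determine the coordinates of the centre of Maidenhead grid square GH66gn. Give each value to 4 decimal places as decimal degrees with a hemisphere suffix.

Field G=6, H=7: +6·20° lon, +7·10° lat → SW at lon -60°, lat -20°.
Square 6, 6: +6·2° lon, +6·1° lat → SW at lon -48°, lat -14°.
Subsquare g=6, n=13: +6·0.0833333° lon, +13·0.0416667° lat → SW at lon -47.5°, lat -13.4583°.
Cell spans 0.0833333° lon × 0.0416667° lat. Centre is SW corner plus half of each.
latitude 13.4375° S, longitude 47.4583° W.

13.4375° S, 47.4583° W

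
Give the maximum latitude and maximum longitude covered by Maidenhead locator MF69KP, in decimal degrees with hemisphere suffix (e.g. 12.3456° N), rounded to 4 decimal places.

30.3333° S, 72.9167° E

Field M=12, F=5: +12·20° lon, +5·10° lat → SW at lon 60°, lat -40°.
Square 6, 9: +6·2° lon, +9·1° lat → SW at lon 72°, lat -31°.
Subsquare k=10, p=15: +10·0.0833333° lon, +15·0.0416667° lat → SW at lon 72.8333°, lat -30.375°.
Cell spans 0.0833333° lon × 0.0416667° lat. NE corner is SW corner plus one full cell.
latitude 30.3333° S, longitude 72.9167° E.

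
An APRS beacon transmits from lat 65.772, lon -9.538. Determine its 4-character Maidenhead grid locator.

IP55

Add 180° to longitude and 90° to latitude: 170.46, 155.77.
Field: lon ⌊170.46/20⌋ = 8 → I; lat ⌊155.77/10⌋ = 15 → P.
Square: lon ⌊10.46/2⌋ = 5; lat ⌊5.77/1⌋ = 5.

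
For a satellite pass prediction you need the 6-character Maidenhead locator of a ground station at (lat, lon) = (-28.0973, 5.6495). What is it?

JG21tv

Offset from 180°W / 90°S: lon 185.6495°, lat 61.9027°.
Field: lon ⌊185.6495/20⌋ = 9 → J; lat ⌊61.9027/10⌋ = 6 → G.
Square: lon ⌊5.6495/2⌋ = 2; lat ⌊1.9027/1⌋ = 1.
Subsquare: lon ⌊1.6495/0.0833333⌋ = 19 → t; lat ⌊0.9027/0.0416667⌋ = 21 → v.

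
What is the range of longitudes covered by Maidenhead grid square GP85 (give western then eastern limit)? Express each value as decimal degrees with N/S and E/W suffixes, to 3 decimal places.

44.000° W, 42.000° W

Field G=6, P=15: +6·20° lon, +15·10° lat → SW at lon -60°, lat 60°.
Square 8, 5: +8·2° lon, +5·1° lat → SW at lon -44°, lat 65°.
Cell spans 2° lon × 1° lat.
west 44.000° W, east 42.000° W.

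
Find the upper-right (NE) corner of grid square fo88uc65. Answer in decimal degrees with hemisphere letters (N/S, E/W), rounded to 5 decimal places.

Field F=5, O=14: +5·20° lon, +14·10° lat → SW at lon -80°, lat 50°.
Square 8, 8: +8·2° lon, +8·1° lat → SW at lon -64°, lat 58°.
Subsquare u=20, c=2: +20·0.0833333° lon, +2·0.0416667° lat → SW at lon -62.3333°, lat 58.0833°.
Extended square 6, 5: +6·0.00833333° lon, +5·0.00416667° lat → SW at lon -62.2833°, lat 58.1042°.
Cell spans 0.00833333° lon × 0.00416667° lat. NE corner is SW corner plus one full cell.
latitude 58.10833° N, longitude 62.27500° W.

58.10833° N, 62.27500° W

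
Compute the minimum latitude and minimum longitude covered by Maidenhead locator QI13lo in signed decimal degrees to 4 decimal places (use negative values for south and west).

-6.4167, 142.9167

Field Q=16, I=8: +16·20° lon, +8·10° lat → SW at lon 140°, lat -10°.
Square 1, 3: +1·2° lon, +3·1° lat → SW at lon 142°, lat -7°.
Subsquare l=11, o=14: +11·0.0833333° lon, +14·0.0416667° lat → SW at lon 142.917°, lat -6.41667°.
latitude -6.4167, longitude 142.9167.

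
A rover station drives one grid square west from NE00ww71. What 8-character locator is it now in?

NE00ww61

Longitude extended square 7; −1 → 6.
The latitude characters are unchanged.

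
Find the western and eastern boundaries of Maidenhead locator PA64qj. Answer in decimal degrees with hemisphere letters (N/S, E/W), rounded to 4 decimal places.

Field P=15, A=0: +15·20° lon, +0·10° lat → SW at lon 120°, lat -90°.
Square 6, 4: +6·2° lon, +4·1° lat → SW at lon 132°, lat -86°.
Subsquare q=16, j=9: +16·0.0833333° lon, +9·0.0416667° lat → SW at lon 133.333°, lat -85.625°.
Cell spans 0.0833333° lon × 0.0416667° lat.
west 133.3333° E, east 133.4167° E.

133.3333° E, 133.4167° E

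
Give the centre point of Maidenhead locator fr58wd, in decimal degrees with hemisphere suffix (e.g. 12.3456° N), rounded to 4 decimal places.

88.1458° N, 68.1250° W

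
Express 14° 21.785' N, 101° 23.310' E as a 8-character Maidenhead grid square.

OK04qi67

Add 180° to longitude and 90° to latitude: 281.38850, 104.36308.
Field (20°×10°, letters A–R): 281.38850/20 → 14 → O, 104.36308/10 → 10 → K; chars OK.
Square (2°×1°, digits 0–9): 1.38850/2 → 0, 4.36308/1 → 4; chars 04.
Subsquare (5′×2.5′, letters a–x): 1.38850/0.0833333 → 16 → q, 0.36308/0.0416667 → 8 → i; chars qi.
Extended square (30″×15″, digits 0–9): 0.05517/0.00833333 → 6, 0.02975/0.00416667 → 7; chars 67.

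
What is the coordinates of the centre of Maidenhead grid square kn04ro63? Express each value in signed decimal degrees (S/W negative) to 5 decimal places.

Field K=10, N=13: +10·20° lon, +13·10° lat → SW at lon 20°, lat 40°.
Square 0, 4: +0·2° lon, +4·1° lat → SW at lon 20°, lat 44°.
Subsquare r=17, o=14: +17·0.0833333° lon, +14·0.0416667° lat → SW at lon 21.4167°, lat 44.5833°.
Extended square 6, 3: +6·0.00833333° lon, +3·0.00416667° lat → SW at lon 21.4667°, lat 44.5958°.
Cell spans 0.00833333° lon × 0.00416667° lat. Centre is SW corner plus half of each.
latitude 44.59792, longitude 21.47083.

44.59792, 21.47083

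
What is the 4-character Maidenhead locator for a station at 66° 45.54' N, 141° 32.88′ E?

Offset from 180°W / 90°S: lon 321.55°, lat 156.76°.
Field (20°×10°, letters A–R): 321.55/20 → 16 → Q, 156.76/10 → 15 → P; chars QP.
Square (2°×1°, digits 0–9): 1.55/2 → 0, 6.76/1 → 6; chars 06.

QP06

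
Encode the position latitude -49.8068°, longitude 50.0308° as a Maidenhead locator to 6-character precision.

LE50ae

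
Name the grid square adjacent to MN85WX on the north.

Latitude subsquare x = 23; +1 → 24, wraps to 0 = a, carry into square.
Latitude square 5; +1 → 6.
The longitude characters are unchanged.

MN86wa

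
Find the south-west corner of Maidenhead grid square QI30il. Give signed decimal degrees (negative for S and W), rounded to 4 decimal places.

-9.5417, 146.6667

Field Q=16, I=8: +16·20° lon, +8·10° lat → SW at lon 140°, lat -10°.
Square 3, 0: +3·2° lon, +0·1° lat → SW at lon 146°, lat -10°.
Subsquare i=8, l=11: +8·0.0833333° lon, +11·0.0416667° lat → SW at lon 146.667°, lat -9.54167°.
latitude -9.5417, longitude 146.6667.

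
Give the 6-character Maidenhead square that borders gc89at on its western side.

GC79xt

Longitude subsquare a = 0; −1 → -1, wraps to 23 = x, carry into square.
Longitude square 8; −1 → 7.
The latitude characters are unchanged.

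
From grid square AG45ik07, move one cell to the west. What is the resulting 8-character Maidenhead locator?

Longitude extended square 0; −1 → -1, wraps to 9, carry into subsquare.
Longitude subsquare i = 8; −1 → 7 = h.
The latitude characters are unchanged.

AG45hk97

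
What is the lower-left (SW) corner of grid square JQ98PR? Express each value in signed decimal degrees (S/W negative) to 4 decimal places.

78.7083, 19.2500

Field J=9, Q=16: +9·20° lon, +16·10° lat → SW at lon 0°, lat 70°.
Square 9, 8: +9·2° lon, +8·1° lat → SW at lon 18°, lat 78°.
Subsquare p=15, r=17: +15·0.0833333° lon, +17·0.0416667° lat → SW at lon 19.25°, lat 78.7083°.
latitude 78.7083, longitude 19.2500.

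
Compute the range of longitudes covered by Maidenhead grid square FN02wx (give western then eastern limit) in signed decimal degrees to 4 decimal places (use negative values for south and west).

-78.1667, -78.0833

Field F=5, N=13: +5·20° lon, +13·10° lat → SW at lon -80°, lat 40°.
Square 0, 2: +0·2° lon, +2·1° lat → SW at lon -80°, lat 42°.
Subsquare w=22, x=23: +22·0.0833333° lon, +23·0.0416667° lat → SW at lon -78.1667°, lat 42.9583°.
Cell spans 0.0833333° lon × 0.0416667° lat.
west -78.1667, east -78.0833.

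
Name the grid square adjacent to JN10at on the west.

Longitude subsquare a = 0; −1 → -1, wraps to 23 = x, carry into square.
Longitude square 1; −1 → 0.
The latitude characters are unchanged.

JN00xt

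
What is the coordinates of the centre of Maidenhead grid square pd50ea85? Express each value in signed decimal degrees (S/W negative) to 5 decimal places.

-59.97708, 130.40417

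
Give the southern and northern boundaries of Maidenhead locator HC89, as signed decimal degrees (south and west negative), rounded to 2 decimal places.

-61.00, -60.00

Field H=7, C=2: +7·20° lon, +2·10° lat → SW at lon -40°, lat -70°.
Square 8, 9: +8·2° lon, +9·1° lat → SW at lon -24°, lat -61°.
Cell spans 2° lon × 1° lat.
south -61.00, north -60.00.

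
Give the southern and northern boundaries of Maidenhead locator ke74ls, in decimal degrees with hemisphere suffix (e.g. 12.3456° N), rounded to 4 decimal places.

Field K=10, E=4: +10·20° lon, +4·10° lat → SW at lon 20°, lat -50°.
Square 7, 4: +7·2° lon, +4·1° lat → SW at lon 34°, lat -46°.
Subsquare l=11, s=18: +11·0.0833333° lon, +18·0.0416667° lat → SW at lon 34.9167°, lat -45.25°.
Cell spans 0.0833333° lon × 0.0416667° lat.
south 45.2500° S, north 45.2083° S.

45.2500° S, 45.2083° S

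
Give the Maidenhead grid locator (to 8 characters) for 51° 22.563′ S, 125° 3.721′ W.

Add 180° to longitude and 90° to latitude: 54.93798, 38.62395.
Field: 54.93798/20 → 2 → C, 38.62395/10 → 3 → D; chars CD.
Square: 14.93798/2 → 7, 8.62395/1 → 8; chars 78.
Subsquare: 0.93798/0.0833333 → 11 → l, 0.62395/0.0416667 → 14 → o; chars lo.
Extended square: 0.02132/0.00833333 → 2, 0.04062/0.00416667 → 9; chars 29.

CD78lo29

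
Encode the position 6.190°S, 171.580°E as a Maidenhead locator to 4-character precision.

RI53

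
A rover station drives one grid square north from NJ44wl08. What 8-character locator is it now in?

NJ44wl09

Latitude extended square 8; +1 → 9.
The longitude characters are unchanged.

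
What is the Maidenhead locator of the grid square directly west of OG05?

NG95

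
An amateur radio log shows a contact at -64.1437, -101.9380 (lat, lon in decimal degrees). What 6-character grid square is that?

Offset from 180°W / 90°S: lon 78.0620°, lat 25.8563°.
Field: lon ⌊78.0620/20⌋ = 3 → D; lat ⌊25.8563/10⌋ = 2 → C.
Square: lon ⌊18.0620/2⌋ = 9; lat ⌊5.8563/1⌋ = 5.
Subsquare: lon ⌊0.0620/0.0833333⌋ = 0 → a; lat ⌊0.8563/0.0416667⌋ = 20 → u.

DC95au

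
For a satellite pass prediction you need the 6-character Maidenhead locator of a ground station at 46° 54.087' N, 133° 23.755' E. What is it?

PN66qv

Offset from 180°W / 90°S: lon 313.3959°, lat 136.9015°.
Field: 313.3959/20 → 15 → P, 136.9015/10 → 13 → N; chars PN.
Square: 13.3959/2 → 6, 6.9015/1 → 6; chars 66.
Subsquare: 1.3959/0.0833333 → 16 → q, 0.9015/0.0416667 → 21 → v; chars qv.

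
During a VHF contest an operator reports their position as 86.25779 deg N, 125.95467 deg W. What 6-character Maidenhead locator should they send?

CR76ag

Add 180° to longitude and 90° to latitude: 54.0453, 176.2578.
Field: 54.0453/20 → 2 → C, 176.2578/10 → 17 → R; chars CR.
Square: 14.0453/2 → 7, 6.2578/1 → 6; chars 76.
Subsquare: 0.0453/0.0833333 → 0 → a, 0.2578/0.0416667 → 6 → g; chars ag.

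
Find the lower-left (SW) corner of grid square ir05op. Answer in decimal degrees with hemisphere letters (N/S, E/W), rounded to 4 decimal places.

85.6250° N, 18.8333° W

Field I=8, R=17: +8·20° lon, +17·10° lat → SW at lon -20°, lat 80°.
Square 0, 5: +0·2° lon, +5·1° lat → SW at lon -20°, lat 85°.
Subsquare o=14, p=15: +14·0.0833333° lon, +15·0.0416667° lat → SW at lon -18.8333°, lat 85.625°.
latitude 85.6250° N, longitude 18.8333° W.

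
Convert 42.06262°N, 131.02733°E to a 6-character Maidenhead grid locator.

PN52mb

Add 180° to longitude and 90° to latitude: 311.0273, 132.0626.
Field: 311.0273/20 → 15 → P, 132.0626/10 → 13 → N; chars PN.
Square: 11.0273/2 → 5, 2.0626/1 → 2; chars 52.
Subsquare: 1.0273/0.0833333 → 12 → m, 0.0626/0.0416667 → 1 → b; chars mb.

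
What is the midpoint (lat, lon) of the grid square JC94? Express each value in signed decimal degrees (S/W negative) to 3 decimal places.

-65.500, 19.000

Field J=9, C=2: +9·20° lon, +2·10° lat → SW at lon 0°, lat -70°.
Square 9, 4: +9·2° lon, +4·1° lat → SW at lon 18°, lat -66°.
Cell spans 2° lon × 1° lat. Centre is SW corner plus half of each.
latitude -65.500, longitude 19.000.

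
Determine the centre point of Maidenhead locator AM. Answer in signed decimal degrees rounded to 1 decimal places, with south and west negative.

35.0, -170.0

Field A=0, M=12: +0·20° lon, +12·10° lat → SW at lon -180°, lat 30°.
Cell spans 20° lon × 10° lat. Centre is SW corner plus half of each.
latitude 35.0, longitude -170.0.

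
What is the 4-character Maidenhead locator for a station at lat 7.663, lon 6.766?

JJ37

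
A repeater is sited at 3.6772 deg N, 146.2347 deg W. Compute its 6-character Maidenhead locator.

BJ63vq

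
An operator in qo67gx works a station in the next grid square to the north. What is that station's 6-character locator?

QO68ga

Latitude subsquare x = 23; +1 → 24, wraps to 0 = a, carry into square.
Latitude square 7; +1 → 8.
The longitude characters are unchanged.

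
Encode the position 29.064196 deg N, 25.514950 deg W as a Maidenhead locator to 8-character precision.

HL79fb85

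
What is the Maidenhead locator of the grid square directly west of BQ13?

BQ03

Longitude square 1; −1 → 0.
The latitude characters are unchanged.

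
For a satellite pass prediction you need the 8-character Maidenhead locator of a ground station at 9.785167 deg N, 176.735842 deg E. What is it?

Shift to the Maidenhead origin (180°W, 90°S): lon 356.73584, lat 99.78517.
Field: lon ⌊356.73584/20⌋ = 17 → R; lat ⌊99.78517/10⌋ = 9 → J.
Square: lon ⌊16.73584/2⌋ = 8; lat ⌊9.78517/1⌋ = 9.
Subsquare: lon ⌊0.73584/0.0833333⌋ = 8 → i; lat ⌊0.78517/0.0416667⌋ = 18 → s.
Extended square: lon ⌊0.06918/0.00833333⌋ = 8; lat ⌊0.03517/0.00416667⌋ = 8.

RJ89is88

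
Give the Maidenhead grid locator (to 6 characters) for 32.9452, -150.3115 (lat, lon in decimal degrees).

BM42uw

Add 180° to longitude and 90° to latitude: 29.6885, 122.9452.
Field: lon ⌊29.6885/20⌋ = 1 → B; lat ⌊122.9452/10⌋ = 12 → M.
Square: lon ⌊9.6885/2⌋ = 4; lat ⌊2.9452/1⌋ = 2.
Subsquare: lon ⌊1.6885/0.0833333⌋ = 20 → u; lat ⌊0.9452/0.0416667⌋ = 22 → w.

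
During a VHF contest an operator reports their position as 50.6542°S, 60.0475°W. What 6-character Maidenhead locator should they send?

Shift to the Maidenhead origin (180°W, 90°S): lon 119.9525, lat 39.3458.
Field: 119.9525/20 → 5 → F, 39.3458/10 → 3 → D; chars FD.
Square: 19.9525/2 → 9, 9.3458/1 → 9; chars 99.
Subsquare: 1.9525/0.0833333 → 23 → x, 0.3458/0.0416667 → 8 → i; chars xi.

FD99xi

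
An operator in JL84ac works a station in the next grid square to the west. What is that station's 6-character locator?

JL74xc

Longitude subsquare a = 0; −1 → -1, wraps to 23 = x, carry into square.
Longitude square 8; −1 → 7.
The latitude characters are unchanged.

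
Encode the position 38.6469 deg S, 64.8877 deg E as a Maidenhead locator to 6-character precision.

Add 180° to longitude and 90° to latitude: 244.8877, 51.3531.
Field: 244.8877/20 → 12 → M, 51.3531/10 → 5 → F; chars MF.
Square: 4.8877/2 → 2, 1.3531/1 → 1; chars 21.
Subsquare: 0.8877/0.0833333 → 10 → k, 0.3531/0.0416667 → 8 → i; chars ki.

MF21ki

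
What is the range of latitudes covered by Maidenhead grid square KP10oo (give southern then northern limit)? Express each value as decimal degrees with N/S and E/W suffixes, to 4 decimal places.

Field K=10, P=15: +10·20° lon, +15·10° lat → SW at lon 20°, lat 60°.
Square 1, 0: +1·2° lon, +0·1° lat → SW at lon 22°, lat 60°.
Subsquare o=14, o=14: +14·0.0833333° lon, +14·0.0416667° lat → SW at lon 23.1667°, lat 60.5833°.
Cell spans 0.0833333° lon × 0.0416667° lat.
south 60.5833° N, north 60.6250° N.

60.5833° N, 60.6250° N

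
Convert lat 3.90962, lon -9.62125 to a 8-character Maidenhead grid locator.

IJ53ev58

Add 180° to longitude and 90° to latitude: 170.37875, 93.90962.
Field (20°×10°, letters A–R): lon ⌊170.37875/20⌋ = 8 → I; lat ⌊93.90962/10⌋ = 9 → J.
Square (2°×1°, digits 0–9): lon ⌊10.37875/2⌋ = 5; lat ⌊3.90962/1⌋ = 3.
Subsquare (5′×2.5′, letters a–x): lon ⌊0.37875/0.0833333⌋ = 4 → e; lat ⌊0.90962/0.0416667⌋ = 21 → v.
Extended square (30″×15″, digits 0–9): lon ⌊0.04542/0.00833333⌋ = 5; lat ⌊0.03462/0.00416667⌋ = 8.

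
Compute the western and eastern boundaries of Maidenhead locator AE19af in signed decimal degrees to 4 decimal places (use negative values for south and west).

-178.0000, -177.9167

Field A=0, E=4: +0·20° lon, +4·10° lat → SW at lon -180°, lat -50°.
Square 1, 9: +1·2° lon, +9·1° lat → SW at lon -178°, lat -41°.
Subsquare a=0, f=5: +0·0.0833333° lon, +5·0.0416667° lat → SW at lon -178°, lat -40.7917°.
Cell spans 0.0833333° lon × 0.0416667° lat.
west -178.0000, east -177.9167.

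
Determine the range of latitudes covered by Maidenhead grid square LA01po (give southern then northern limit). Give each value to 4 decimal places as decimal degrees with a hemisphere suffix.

88.4167° S, 88.3750° S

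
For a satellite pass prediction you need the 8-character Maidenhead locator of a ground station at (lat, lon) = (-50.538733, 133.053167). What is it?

Offset from 180°W / 90°S: lon 313.05317°, lat 39.46127°.
Field: lon ⌊313.05317/20⌋ = 15 → P; lat ⌊39.46127/10⌋ = 3 → D.
Square: lon ⌊13.05317/2⌋ = 6; lat ⌊9.46127/1⌋ = 9.
Subsquare: lon ⌊1.05317/0.0833333⌋ = 12 → m; lat ⌊0.46127/0.0416667⌋ = 11 → l.
Extended square: lon ⌊0.05317/0.00833333⌋ = 6; lat ⌊0.00293/0.00416667⌋ = 0.

PD69ml60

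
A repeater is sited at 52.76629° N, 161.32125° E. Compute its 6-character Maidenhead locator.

RO02ps

Shift to the Maidenhead origin (180°W, 90°S): lon 341.3212, lat 142.7663.
Field: 341.3212/20 → 17 → R, 142.7663/10 → 14 → O; chars RO.
Square: 1.3212/2 → 0, 2.7663/1 → 2; chars 02.
Subsquare: 1.3212/0.0833333 → 15 → p, 0.7663/0.0416667 → 18 → s; chars ps.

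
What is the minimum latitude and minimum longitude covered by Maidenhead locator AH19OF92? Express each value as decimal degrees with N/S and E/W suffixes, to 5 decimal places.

Field A=0, H=7: +0·20° lon, +7·10° lat → SW at lon -180°, lat -20°.
Square 1, 9: +1·2° lon, +9·1° lat → SW at lon -178°, lat -11°.
Subsquare o=14, f=5: +14·0.0833333° lon, +5·0.0416667° lat → SW at lon -176.833°, lat -10.7917°.
Extended square 9, 2: +9·0.00833333° lon, +2·0.00416667° lat → SW at lon -176.758°, lat -10.7833°.
latitude 10.78333° S, longitude 176.75833° W.

10.78333° S, 176.75833° W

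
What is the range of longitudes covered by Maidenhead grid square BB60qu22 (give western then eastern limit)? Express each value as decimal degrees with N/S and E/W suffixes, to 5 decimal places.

146.65000° W, 146.64167° W

Field B=1, B=1: +1·20° lon, +1·10° lat → SW at lon -160°, lat -80°.
Square 6, 0: +6·2° lon, +0·1° lat → SW at lon -148°, lat -80°.
Subsquare q=16, u=20: +16·0.0833333° lon, +20·0.0416667° lat → SW at lon -146.667°, lat -79.1667°.
Extended square 2, 2: +2·0.00833333° lon, +2·0.00416667° lat → SW at lon -146.65°, lat -79.1583°.
Cell spans 0.00833333° lon × 0.00416667° lat.
west 146.65000° W, east 146.64167° W.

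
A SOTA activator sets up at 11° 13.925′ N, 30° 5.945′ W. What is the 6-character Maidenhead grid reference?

HK41wf

Offset from 180°W / 90°S: lon 149.9009°, lat 101.2321°.
Field: lon ⌊149.9009/20⌋ = 7 → H; lat ⌊101.2321/10⌋ = 10 → K.
Square: lon ⌊9.9009/2⌋ = 4; lat ⌊1.2321/1⌋ = 1.
Subsquare: lon ⌊1.9009/0.0833333⌋ = 22 → w; lat ⌊0.2321/0.0416667⌋ = 5 → f.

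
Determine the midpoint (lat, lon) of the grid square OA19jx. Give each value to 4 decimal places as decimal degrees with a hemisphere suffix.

Field O=14, A=0: +14·20° lon, +0·10° lat → SW at lon 100°, lat -90°.
Square 1, 9: +1·2° lon, +9·1° lat → SW at lon 102°, lat -81°.
Subsquare j=9, x=23: +9·0.0833333° lon, +23·0.0416667° lat → SW at lon 102.75°, lat -80.0417°.
Cell spans 0.0833333° lon × 0.0416667° lat. Centre is SW corner plus half of each.
latitude 80.0208° S, longitude 102.7917° E.

80.0208° S, 102.7917° E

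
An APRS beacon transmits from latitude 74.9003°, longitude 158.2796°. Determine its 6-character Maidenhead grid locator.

Offset from 180°W / 90°S: lon 338.2796°, lat 164.9003°.
Field: 338.2796/20 → 16 → Q, 164.9003/10 → 16 → Q; chars QQ.
Square: 18.2796/2 → 9, 4.9003/1 → 4; chars 94.
Subsquare: 0.2796/0.0833333 → 3 → d, 0.9003/0.0416667 → 21 → v; chars dv.

QQ94dv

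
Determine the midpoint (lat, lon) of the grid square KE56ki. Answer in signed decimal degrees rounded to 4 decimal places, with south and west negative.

Field K=10, E=4: +10·20° lon, +4·10° lat → SW at lon 20°, lat -50°.
Square 5, 6: +5·2° lon, +6·1° lat → SW at lon 30°, lat -44°.
Subsquare k=10, i=8: +10·0.0833333° lon, +8·0.0416667° lat → SW at lon 30.8333°, lat -43.6667°.
Cell spans 0.0833333° lon × 0.0416667° lat. Centre is SW corner plus half of each.
latitude -43.6458, longitude 30.8750.

-43.6458, 30.8750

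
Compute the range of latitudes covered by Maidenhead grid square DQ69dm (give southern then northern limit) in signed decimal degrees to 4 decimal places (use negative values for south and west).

79.5000, 79.5417

Field D=3, Q=16: +3·20° lon, +16·10° lat → SW at lon -120°, lat 70°.
Square 6, 9: +6·2° lon, +9·1° lat → SW at lon -108°, lat 79°.
Subsquare d=3, m=12: +3·0.0833333° lon, +12·0.0416667° lat → SW at lon -107.75°, lat 79.5°.
Cell spans 0.0833333° lon × 0.0416667° lat.
south 79.5000, north 79.5417.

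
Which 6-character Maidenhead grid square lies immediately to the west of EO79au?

EO69xu

Longitude subsquare a = 0; −1 → -1, wraps to 23 = x, carry into square.
Longitude square 7; −1 → 6.
The latitude characters are unchanged.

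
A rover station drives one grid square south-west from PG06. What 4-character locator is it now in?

Longitude square 0; −1 → -1, wraps to 9, carry into field.
Longitude field P = 15; −1 → 14 = O.
Latitude square 6; −1 → 5.

OG95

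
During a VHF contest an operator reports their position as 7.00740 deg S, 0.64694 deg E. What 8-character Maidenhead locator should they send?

Add 180° to longitude and 90° to latitude: 180.64694, 82.99260.
Field (20°×10°, letters A–R): 180.64694/20 → 9 → J, 82.99260/10 → 8 → I; chars JI.
Square (2°×1°, digits 0–9): 0.64694/2 → 0, 2.99260/1 → 2; chars 02.
Subsquare (5′×2.5′, letters a–x): 0.64694/0.0833333 → 7 → h, 0.99260/0.0416667 → 23 → x; chars hx.
Extended square (30″×15″, digits 0–9): 0.06361/0.00833333 → 7, 0.03427/0.00416667 → 8; chars 78.

JI02hx78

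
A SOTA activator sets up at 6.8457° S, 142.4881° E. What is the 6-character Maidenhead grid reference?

Add 180° to longitude and 90° to latitude: 322.4881, 83.1543.
Field: lon ⌊322.4881/20⌋ = 16 → Q; lat ⌊83.1543/10⌋ = 8 → I.
Square: lon ⌊2.4881/2⌋ = 1; lat ⌊3.1543/1⌋ = 3.
Subsquare: lon ⌊0.4881/0.0833333⌋ = 5 → f; lat ⌊0.1543/0.0416667⌋ = 3 → d.

QI13fd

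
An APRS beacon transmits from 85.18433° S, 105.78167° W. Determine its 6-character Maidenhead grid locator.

Offset from 180°W / 90°S: lon 74.2183°, lat 4.8157°.
Field: lon ⌊74.2183/20⌋ = 3 → D; lat ⌊4.8157/10⌋ = 0 → A.
Square: lon ⌊14.2183/2⌋ = 7; lat ⌊4.8157/1⌋ = 4.
Subsquare: lon ⌊0.2183/0.0833333⌋ = 2 → c; lat ⌊0.8157/0.0416667⌋ = 19 → t.

DA74ct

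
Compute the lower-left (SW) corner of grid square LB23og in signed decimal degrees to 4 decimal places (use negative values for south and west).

-76.7500, 45.1667

Field L=11, B=1: +11·20° lon, +1·10° lat → SW at lon 40°, lat -80°.
Square 2, 3: +2·2° lon, +3·1° lat → SW at lon 44°, lat -77°.
Subsquare o=14, g=6: +14·0.0833333° lon, +6·0.0416667° lat → SW at lon 45.1667°, lat -76.75°.
latitude -76.7500, longitude 45.1667.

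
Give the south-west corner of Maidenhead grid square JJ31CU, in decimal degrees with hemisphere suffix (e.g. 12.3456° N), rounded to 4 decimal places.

Field J=9, J=9: +9·20° lon, +9·10° lat → SW at lon 0°, lat 0°.
Square 3, 1: +3·2° lon, +1·1° lat → SW at lon 6°, lat 1°.
Subsquare c=2, u=20: +2·0.0833333° lon, +20·0.0416667° lat → SW at lon 6.16667°, lat 1.83333°.
latitude 1.8333° N, longitude 6.1667° E.

1.8333° N, 6.1667° E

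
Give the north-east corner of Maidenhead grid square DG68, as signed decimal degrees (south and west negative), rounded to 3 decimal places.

Field D=3, G=6: +3·20° lon, +6·10° lat → SW at lon -120°, lat -30°.
Square 6, 8: +6·2° lon, +8·1° lat → SW at lon -108°, lat -22°.
Cell spans 2° lon × 1° lat. NE corner is SW corner plus one full cell.
latitude -21.000, longitude -106.000.

-21.000, -106.000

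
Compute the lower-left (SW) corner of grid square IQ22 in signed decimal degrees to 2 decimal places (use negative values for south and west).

72.00, -16.00

Field I=8, Q=16: +8·20° lon, +16·10° lat → SW at lon -20°, lat 70°.
Square 2, 2: +2·2° lon, +2·1° lat → SW at lon -16°, lat 72°.
latitude 72.00, longitude -16.00.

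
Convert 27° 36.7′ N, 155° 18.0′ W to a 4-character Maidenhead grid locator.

Offset from 180°W / 90°S: lon 24.70°, lat 117.61°.
Field: lon ⌊24.70/20⌋ = 1 → B; lat ⌊117.61/10⌋ = 11 → L.
Square: lon ⌊4.70/2⌋ = 2; lat ⌊7.61/1⌋ = 7.

BL27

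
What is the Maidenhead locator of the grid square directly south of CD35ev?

CD35eu

Latitude subsquare v = 21; −1 → 20 = u.
The longitude characters are unchanged.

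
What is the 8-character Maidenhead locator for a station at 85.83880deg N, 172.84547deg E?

RR65ku11

Shift to the Maidenhead origin (180°W, 90°S): lon 352.84547, lat 175.83880.
Field: lon ⌊352.84547/20⌋ = 17 → R; lat ⌊175.83880/10⌋ = 17 → R.
Square: lon ⌊12.84547/2⌋ = 6; lat ⌊5.83880/1⌋ = 5.
Subsquare: lon ⌊0.84547/0.0833333⌋ = 10 → k; lat ⌊0.83880/0.0416667⌋ = 20 → u.
Extended square: lon ⌊0.01214/0.00833333⌋ = 1; lat ⌊0.00547/0.00416667⌋ = 1.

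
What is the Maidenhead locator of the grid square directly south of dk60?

Latitude square 0; −1 → -1, wraps to 9, carry into field.
Latitude field K = 10; −1 → 9 = J.
The longitude characters are unchanged.

DJ69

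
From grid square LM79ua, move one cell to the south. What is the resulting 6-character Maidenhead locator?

Latitude subsquare a = 0; −1 → -1, wraps to 23 = x, carry into square.
Latitude square 9; −1 → 8.
The longitude characters are unchanged.

LM78ux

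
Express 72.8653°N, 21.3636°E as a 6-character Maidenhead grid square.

Add 180° to longitude and 90° to latitude: 201.3636, 162.8653.
Field: 201.3636/20 → 10 → K, 162.8653/10 → 16 → Q; chars KQ.
Square: 1.3636/2 → 0, 2.8653/1 → 2; chars 02.
Subsquare: 1.3636/0.0833333 → 16 → q, 0.8653/0.0416667 → 20 → u; chars qu.

KQ02qu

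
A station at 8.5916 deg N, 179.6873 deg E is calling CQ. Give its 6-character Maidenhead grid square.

RJ98uo

Offset from 180°W / 90°S: lon 359.6873°, lat 98.5916°.
Field: lon ⌊359.6873/20⌋ = 17 → R; lat ⌊98.5916/10⌋ = 9 → J.
Square: lon ⌊19.6873/2⌋ = 9; lat ⌊8.5916/1⌋ = 8.
Subsquare: lon ⌊1.6873/0.0833333⌋ = 20 → u; lat ⌊0.5916/0.0416667⌋ = 14 → o.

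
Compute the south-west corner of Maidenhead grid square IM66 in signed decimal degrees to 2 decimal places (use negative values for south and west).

Field I=8, M=12: +8·20° lon, +12·10° lat → SW at lon -20°, lat 30°.
Square 6, 6: +6·2° lon, +6·1° lat → SW at lon -8°, lat 36°.
latitude 36.00, longitude -8.00.

36.00, -8.00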